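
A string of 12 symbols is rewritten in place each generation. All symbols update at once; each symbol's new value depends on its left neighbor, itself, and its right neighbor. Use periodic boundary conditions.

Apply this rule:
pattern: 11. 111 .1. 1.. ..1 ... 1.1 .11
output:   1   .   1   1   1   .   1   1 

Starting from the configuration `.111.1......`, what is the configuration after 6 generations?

1...111111.1

generation 1: 11.1111.....
generation 2: 1111..11...1
generation 3: ...111111.11
generation 4: 1.11....1111
generation 5: 11111..11...
generation 6: 1...111111.1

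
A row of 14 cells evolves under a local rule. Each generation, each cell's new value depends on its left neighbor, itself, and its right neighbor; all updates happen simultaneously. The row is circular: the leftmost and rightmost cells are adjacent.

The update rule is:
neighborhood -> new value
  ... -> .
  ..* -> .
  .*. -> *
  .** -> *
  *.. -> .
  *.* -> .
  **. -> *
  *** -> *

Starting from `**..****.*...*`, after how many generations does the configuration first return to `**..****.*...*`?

**..****.*...*

1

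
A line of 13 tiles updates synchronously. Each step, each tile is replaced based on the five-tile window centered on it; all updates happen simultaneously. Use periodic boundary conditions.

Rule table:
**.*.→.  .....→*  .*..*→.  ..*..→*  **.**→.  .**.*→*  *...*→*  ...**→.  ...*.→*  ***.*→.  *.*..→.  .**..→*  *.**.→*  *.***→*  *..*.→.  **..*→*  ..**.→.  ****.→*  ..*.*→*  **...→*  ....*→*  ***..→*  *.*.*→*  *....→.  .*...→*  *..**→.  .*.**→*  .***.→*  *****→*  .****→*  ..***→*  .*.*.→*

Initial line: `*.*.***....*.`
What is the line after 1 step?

********.****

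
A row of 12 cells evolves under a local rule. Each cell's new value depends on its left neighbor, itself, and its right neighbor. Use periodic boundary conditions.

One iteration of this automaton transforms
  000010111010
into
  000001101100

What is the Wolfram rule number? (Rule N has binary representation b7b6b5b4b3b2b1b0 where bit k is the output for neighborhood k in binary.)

position 7: 111 → 0  (bit 7 = 0)
position 8: 110 → 1  (bit 6 = 1)
position 5: 101 → 1  (bit 5 = 1)
position 11: 100 → 0  (bit 4 = 0)
position 6: 011 → 1  (bit 3 = 1)
position 4: 010 → 0  (bit 2 = 0)
position 3: 001 → 0  (bit 1 = 0)
position 0: 000 → 0  (bit 0 = 0)
bits b7..b0 = 01101000 = 104

104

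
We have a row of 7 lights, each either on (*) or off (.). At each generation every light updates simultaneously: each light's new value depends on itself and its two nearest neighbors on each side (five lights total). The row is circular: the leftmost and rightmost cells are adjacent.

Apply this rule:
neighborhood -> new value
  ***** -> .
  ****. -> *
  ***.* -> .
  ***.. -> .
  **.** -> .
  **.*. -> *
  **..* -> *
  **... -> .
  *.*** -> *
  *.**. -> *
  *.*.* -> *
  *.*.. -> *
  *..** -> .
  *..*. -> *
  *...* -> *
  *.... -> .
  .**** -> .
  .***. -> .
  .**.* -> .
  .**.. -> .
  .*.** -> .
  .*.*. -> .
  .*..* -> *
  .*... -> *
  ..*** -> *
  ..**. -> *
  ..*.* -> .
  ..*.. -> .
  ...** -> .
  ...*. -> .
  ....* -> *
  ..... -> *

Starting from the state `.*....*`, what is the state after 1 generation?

.**.*..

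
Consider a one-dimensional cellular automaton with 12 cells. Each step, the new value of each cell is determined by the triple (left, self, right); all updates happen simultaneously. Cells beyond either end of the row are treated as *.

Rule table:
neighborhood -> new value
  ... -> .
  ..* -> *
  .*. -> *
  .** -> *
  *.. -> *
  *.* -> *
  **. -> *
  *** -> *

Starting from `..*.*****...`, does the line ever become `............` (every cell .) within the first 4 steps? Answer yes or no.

no

**********.*
************
************  (fixed point — unchanged through step 4)
step 4 is ************, still not uniform .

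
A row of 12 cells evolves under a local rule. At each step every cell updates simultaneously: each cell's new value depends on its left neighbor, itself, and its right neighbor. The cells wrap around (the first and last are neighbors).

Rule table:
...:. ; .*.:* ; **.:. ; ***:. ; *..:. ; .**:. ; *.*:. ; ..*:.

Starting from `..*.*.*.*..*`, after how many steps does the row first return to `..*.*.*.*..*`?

..*.*.*.*..*

1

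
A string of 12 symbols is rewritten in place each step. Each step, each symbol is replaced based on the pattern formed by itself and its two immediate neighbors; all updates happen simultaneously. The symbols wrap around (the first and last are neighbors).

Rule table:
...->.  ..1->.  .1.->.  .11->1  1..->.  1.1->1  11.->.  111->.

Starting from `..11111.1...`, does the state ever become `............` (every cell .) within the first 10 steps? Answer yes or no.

yes

..1....1....
............
all cells are . at step 2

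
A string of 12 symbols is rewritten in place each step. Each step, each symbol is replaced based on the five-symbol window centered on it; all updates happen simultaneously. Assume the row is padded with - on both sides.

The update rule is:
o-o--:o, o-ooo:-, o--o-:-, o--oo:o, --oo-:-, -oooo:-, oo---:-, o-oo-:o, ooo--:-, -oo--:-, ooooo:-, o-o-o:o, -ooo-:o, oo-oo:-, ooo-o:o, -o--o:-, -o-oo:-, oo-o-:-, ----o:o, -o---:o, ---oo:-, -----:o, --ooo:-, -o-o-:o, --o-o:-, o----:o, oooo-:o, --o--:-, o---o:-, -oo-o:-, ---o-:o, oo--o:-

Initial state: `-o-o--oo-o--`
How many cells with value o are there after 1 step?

7

o-oo-o---ooo
count of o: 7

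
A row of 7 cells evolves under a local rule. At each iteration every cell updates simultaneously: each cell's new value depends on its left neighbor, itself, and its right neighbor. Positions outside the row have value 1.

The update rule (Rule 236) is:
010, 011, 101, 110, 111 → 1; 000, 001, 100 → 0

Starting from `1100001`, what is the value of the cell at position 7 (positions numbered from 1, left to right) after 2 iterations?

1100001  (fixed point — unchanged through iteration 2)
position 7 holds 1

1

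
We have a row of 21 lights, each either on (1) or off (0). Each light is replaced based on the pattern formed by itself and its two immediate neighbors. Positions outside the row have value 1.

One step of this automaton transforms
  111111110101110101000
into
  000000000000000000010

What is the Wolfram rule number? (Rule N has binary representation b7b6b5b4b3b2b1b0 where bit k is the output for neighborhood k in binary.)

1

position 0: 111 → 0  (bit 7 = 0)
position 7: 110 → 0  (bit 6 = 0)
position 8: 101 → 0  (bit 5 = 0)
position 18: 100 → 0  (bit 4 = 0)
position 11: 011 → 0  (bit 3 = 0)
position 9: 010 → 0  (bit 2 = 0)
position 20: 001 → 0  (bit 1 = 0)
position 19: 000 → 1  (bit 0 = 1)
bits b7..b0 = 00000001 = 1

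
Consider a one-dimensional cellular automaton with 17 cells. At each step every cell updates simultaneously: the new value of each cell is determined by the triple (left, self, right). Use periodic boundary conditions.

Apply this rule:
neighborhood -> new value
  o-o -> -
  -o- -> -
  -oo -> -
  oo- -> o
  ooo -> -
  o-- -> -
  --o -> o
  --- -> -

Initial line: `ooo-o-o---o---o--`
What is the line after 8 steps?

--o---o--o--o----

--o------o---o--o
-o------o---o--o-
o------o---o--o--
------o---o--o--o
-----o---o--o--o-
----o---o--o--o--
---o---o--o--o---
--o---o--o--o----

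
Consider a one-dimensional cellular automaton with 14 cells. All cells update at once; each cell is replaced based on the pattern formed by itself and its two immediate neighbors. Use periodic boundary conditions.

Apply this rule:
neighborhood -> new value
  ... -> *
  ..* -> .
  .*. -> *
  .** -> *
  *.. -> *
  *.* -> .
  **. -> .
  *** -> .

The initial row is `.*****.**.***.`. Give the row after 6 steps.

.*****.**.**.*

.*.....*..*..*
.*****.**.**.*
.*.....*..*..*  (repeats step 1; period 2)
step 6: .*****.**.**.*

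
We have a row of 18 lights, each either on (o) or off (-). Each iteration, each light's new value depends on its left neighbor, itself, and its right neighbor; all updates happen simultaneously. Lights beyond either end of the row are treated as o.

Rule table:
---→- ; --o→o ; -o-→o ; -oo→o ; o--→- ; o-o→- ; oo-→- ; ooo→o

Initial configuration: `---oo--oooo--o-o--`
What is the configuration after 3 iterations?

-o--oooo--oo--oo-o

--oo--oooo--oo-o-o
-oo--oooo--oo--o-o
-o--oooo--oo--oo-o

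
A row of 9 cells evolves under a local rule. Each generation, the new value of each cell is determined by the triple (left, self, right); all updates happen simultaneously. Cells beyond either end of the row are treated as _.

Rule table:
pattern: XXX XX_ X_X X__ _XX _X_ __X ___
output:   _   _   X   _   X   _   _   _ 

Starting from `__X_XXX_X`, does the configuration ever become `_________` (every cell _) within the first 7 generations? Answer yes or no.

___XX__X_
___X_____
_________
all cells are _ at generation 3

yes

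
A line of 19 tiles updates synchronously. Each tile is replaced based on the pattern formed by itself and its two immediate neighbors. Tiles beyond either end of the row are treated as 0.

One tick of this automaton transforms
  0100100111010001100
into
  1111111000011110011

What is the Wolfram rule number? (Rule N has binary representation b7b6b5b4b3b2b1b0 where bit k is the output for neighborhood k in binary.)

23

position 8: 111 → 0  (bit 7 = 0)
position 9: 110 → 0  (bit 6 = 0)
position 10: 101 → 0  (bit 5 = 0)
position 2: 100 → 1  (bit 4 = 1)
position 7: 011 → 0  (bit 3 = 0)
position 1: 010 → 1  (bit 2 = 1)
position 0: 001 → 1  (bit 1 = 1)
position 13: 000 → 1  (bit 0 = 1)
bits b7..b0 = 00010111 = 23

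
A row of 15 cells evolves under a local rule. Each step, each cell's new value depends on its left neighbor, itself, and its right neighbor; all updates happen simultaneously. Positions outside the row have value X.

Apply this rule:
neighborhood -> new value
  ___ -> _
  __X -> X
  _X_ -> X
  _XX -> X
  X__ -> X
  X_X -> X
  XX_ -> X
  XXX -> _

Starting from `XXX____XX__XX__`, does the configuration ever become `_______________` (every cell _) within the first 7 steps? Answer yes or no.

no

__XX__XXXXXXXXX
XXXXXXX________
______XX______X
X____XXXX____XX
XX__XX__XX__XX_
_XXXXXXXXXXXXXX
XX_____________
step 7 is XX_____________, still not uniform _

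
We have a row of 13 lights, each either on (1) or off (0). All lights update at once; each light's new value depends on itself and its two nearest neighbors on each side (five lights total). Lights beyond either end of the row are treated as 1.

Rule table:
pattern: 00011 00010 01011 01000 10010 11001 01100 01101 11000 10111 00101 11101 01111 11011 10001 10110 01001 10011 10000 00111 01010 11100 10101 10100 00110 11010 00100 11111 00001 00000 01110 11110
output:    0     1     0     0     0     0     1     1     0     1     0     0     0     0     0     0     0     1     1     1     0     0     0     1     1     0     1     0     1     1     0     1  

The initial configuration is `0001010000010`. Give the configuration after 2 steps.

0010010111100
0010000101001

0010000101001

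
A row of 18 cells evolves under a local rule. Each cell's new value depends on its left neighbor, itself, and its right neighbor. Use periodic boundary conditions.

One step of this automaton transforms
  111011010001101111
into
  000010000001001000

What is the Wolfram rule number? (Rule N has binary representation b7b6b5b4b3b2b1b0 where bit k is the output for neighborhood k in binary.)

8

position 0: 111 → 0  (bit 7 = 0)
position 2: 110 → 0  (bit 6 = 0)
position 3: 101 → 0  (bit 5 = 0)
position 8: 100 → 0  (bit 4 = 0)
position 4: 011 → 1  (bit 3 = 1)
position 7: 010 → 0  (bit 2 = 0)
position 10: 001 → 0  (bit 1 = 0)
position 9: 000 → 0  (bit 0 = 0)
bits b7..b0 = 00001000 = 8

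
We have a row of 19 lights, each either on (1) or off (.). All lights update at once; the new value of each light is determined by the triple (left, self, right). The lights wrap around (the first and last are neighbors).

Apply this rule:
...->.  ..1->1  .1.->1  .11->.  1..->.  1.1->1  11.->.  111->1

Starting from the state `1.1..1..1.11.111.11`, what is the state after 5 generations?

11.111..1.1.1.111..

.11.11.111..1.1.1.1
1..1..1.1..11111111
..11.1111.1.1111111
.1..1.11.111.11111.
11.111..1.1.1.111..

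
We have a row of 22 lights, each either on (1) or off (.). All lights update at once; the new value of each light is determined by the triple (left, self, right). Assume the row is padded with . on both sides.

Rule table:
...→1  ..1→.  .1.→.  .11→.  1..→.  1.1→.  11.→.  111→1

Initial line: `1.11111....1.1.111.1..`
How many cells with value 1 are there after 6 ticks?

12

...111..11......1....1
11..1......1111...11..
......1111..11..1....1
11111..11.........11..
.111......1111111....1
..1..1111..11111..11..
count of 1: 12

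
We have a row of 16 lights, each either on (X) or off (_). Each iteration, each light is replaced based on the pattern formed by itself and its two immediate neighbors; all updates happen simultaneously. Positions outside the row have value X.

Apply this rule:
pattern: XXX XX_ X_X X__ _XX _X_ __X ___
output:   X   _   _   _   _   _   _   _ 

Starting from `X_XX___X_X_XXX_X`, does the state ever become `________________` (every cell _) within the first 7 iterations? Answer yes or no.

yes

iteration 1: ____________X___
iteration 2: ________________
all cells are _ at iteration 2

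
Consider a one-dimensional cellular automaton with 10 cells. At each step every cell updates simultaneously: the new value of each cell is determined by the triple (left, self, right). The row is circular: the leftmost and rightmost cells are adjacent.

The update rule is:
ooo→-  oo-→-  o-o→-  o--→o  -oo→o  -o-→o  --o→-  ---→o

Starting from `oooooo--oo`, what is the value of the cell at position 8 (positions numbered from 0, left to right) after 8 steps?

step 1: ------o-o-
step 2: ooooo-o-oo
step 3: ------o-o-  (repeats step 1; period 2)
step 8: ooooo-o-oo
position 8 holds o

o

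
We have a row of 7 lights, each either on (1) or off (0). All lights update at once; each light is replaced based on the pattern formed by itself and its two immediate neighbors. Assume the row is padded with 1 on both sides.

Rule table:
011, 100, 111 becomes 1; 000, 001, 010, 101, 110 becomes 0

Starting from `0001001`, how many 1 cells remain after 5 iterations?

1000101
0100001
0010001
1001001
0100101
count of 1: 3

3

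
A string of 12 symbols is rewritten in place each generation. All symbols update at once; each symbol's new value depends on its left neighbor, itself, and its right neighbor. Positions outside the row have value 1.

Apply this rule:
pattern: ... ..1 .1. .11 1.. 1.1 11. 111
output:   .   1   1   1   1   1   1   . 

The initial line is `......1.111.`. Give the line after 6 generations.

generation 1: 1....1111.11
generation 2: 11..11..111.
generation 3: .11111111.11
generation 4: 11......111.
generation 5: .11....11.11
generation 6: 1111..11111.

1111..11111.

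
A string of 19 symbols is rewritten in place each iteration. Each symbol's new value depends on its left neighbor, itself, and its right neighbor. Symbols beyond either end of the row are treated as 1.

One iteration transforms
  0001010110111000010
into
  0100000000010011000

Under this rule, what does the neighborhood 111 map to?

At position 11 the neighborhood is 111; the next row has 1 there.

1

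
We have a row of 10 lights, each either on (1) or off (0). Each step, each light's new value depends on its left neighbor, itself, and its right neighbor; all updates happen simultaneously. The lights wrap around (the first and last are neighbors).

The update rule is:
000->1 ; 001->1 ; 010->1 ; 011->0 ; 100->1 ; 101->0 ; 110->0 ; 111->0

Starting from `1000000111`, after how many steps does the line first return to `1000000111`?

2

0111111000
1000000111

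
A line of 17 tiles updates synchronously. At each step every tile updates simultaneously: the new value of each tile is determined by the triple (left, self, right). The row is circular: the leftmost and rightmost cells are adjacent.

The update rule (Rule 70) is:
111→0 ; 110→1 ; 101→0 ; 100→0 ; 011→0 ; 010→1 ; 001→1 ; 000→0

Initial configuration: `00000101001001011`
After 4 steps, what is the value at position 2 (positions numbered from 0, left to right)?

0

00001101011011001
00010101001001011
00110101011011001
01010101001001011
position 2 holds 0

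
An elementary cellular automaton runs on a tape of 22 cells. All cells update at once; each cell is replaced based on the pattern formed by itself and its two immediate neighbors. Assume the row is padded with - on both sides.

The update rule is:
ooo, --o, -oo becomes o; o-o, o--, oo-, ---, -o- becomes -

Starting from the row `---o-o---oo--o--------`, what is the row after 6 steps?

---oo--o--------------

--o-----oo--o---------
-o-----oo--o----------
o-----oo--o-----------
-----oo--o------------
----oo--o-------------
---oo--o--------------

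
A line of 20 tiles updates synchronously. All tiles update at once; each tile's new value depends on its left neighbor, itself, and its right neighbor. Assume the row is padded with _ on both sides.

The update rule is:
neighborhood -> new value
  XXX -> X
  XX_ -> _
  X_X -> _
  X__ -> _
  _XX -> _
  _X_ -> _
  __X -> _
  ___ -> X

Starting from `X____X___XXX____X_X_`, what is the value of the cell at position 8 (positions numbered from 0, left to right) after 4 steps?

step 1: __XX___X__X__XX_____
step 2: X____X__________XXXX
step 3: __XX___XXXXXXXX__XX_
step 4: X____X__XXXXXX______
position 8 holds X

X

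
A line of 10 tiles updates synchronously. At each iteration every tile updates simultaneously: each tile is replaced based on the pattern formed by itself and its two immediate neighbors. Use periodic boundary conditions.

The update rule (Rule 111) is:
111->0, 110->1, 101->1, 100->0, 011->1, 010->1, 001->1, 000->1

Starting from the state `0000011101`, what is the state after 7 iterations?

1101110111

0111110111
1100011101
0101110111
1111011101
0001110111
0111011101
1101110111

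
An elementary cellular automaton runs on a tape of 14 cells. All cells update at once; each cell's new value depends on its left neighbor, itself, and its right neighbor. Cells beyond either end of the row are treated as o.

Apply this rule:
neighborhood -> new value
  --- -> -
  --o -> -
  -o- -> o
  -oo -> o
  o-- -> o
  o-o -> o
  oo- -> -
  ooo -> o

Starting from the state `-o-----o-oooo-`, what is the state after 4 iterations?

-ooo-o-oo-oooo

ooo----ooooo-o
oo-o---oooo-oo
o-ooo--ooo-ooo
-ooo-o-oo-oooo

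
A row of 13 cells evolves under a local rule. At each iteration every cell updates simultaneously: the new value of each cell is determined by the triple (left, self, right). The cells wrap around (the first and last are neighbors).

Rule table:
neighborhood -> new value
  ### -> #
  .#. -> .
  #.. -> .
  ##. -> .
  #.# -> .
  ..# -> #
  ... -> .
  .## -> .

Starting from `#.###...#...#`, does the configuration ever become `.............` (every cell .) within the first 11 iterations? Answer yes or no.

...#...#...#.
..#...#...#..
.#...#...#...
#...#...#....
...#...#....#
..#...#....#.
.#...#....#..
#...#....#...
...#....#...#
..#....#...#.
.#....#...#..
iteration 11 is .#....#...#.., still not uniform .

no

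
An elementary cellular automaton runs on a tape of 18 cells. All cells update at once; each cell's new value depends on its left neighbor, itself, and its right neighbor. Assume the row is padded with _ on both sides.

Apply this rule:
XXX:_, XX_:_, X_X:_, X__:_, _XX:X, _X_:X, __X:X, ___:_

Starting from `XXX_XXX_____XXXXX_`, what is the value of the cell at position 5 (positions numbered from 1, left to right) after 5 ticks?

_

X___X______XX_____
X__XX_____XX______
X_XX_____XX_______
X_X_____XX________
X_X____XX_________
position 5 holds _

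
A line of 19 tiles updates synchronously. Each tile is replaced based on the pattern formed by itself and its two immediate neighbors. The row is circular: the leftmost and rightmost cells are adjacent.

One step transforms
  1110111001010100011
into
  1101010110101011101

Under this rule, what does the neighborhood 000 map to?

At position 15 the neighborhood is 000; the next row has 1 there.

1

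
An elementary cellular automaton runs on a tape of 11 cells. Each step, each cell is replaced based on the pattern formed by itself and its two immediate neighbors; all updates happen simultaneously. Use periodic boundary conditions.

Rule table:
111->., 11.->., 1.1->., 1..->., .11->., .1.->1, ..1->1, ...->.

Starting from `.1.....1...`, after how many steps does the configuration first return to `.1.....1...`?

11....11...
.....1....1
....11...11
...1....1..
..11...11..
.1....1....
11...11....
....1.....1
...11....11
..1.....1..
.11....11..
1.....1....
1....11...1
....1....1.
...11...11.
..1....1...
.11...11...
1....1.....
1...11....1
...1.....1.
..11....11.
.1.....1...

22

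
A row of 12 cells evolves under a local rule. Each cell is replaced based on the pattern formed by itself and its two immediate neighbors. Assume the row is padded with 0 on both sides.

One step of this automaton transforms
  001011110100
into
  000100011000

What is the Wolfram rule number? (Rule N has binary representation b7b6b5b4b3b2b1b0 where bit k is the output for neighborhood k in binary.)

96

position 5: 111 → 0  (bit 7 = 0)
position 7: 110 → 1  (bit 6 = 1)
position 3: 101 → 1  (bit 5 = 1)
position 10: 100 → 0  (bit 4 = 0)
position 4: 011 → 0  (bit 3 = 0)
position 2: 010 → 0  (bit 2 = 0)
position 1: 001 → 0  (bit 1 = 0)
position 0: 000 → 0  (bit 0 = 0)
bits b7..b0 = 01100000 = 96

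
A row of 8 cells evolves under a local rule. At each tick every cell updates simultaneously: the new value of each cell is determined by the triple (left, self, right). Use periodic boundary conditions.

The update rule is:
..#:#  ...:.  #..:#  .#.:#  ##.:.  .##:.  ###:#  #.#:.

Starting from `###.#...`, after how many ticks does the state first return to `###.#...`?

.#..##.#
.###...#
..#.#.##
###.#...

4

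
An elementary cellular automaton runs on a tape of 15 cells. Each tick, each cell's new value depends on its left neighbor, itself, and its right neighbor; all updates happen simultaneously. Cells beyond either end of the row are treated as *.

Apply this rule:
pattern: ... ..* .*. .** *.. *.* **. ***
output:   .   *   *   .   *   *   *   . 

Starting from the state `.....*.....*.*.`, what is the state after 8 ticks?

*...***...*****
**.*..**.*.....
.*****.****...*
*....**...**.*.
**..*.**.*.****
.*****.****....
*....**...**..*
**..*.**.*.***.

**..*.**.*.***.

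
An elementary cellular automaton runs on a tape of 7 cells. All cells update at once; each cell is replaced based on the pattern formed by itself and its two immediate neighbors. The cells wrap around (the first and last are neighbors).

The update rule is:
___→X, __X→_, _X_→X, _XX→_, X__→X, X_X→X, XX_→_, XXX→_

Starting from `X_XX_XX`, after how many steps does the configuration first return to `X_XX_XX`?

step 1: _X__X__
step 2: _XX_XXX
step 3: X__X___
step 4: XX_XXX_
step 5: __X___X
step 6: X_XXX_X
step 7: _X___X_
step 8: _XXX_XX
step 9: X___X__
step 10: XXX_XX_
step 11: ___X__X
step 12: XX_XX_X
step 13: __X__X_
step 14: X_XX_XX

14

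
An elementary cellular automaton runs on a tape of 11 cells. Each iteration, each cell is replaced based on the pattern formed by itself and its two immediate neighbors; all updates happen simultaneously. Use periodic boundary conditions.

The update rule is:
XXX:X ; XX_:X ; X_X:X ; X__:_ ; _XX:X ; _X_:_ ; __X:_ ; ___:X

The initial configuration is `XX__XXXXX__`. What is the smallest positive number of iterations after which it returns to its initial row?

XX__XXXXX__

1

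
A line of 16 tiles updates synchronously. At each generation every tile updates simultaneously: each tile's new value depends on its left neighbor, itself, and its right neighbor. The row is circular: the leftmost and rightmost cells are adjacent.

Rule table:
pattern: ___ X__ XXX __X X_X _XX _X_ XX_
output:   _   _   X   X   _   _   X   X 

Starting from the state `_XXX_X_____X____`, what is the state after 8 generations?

X_XX_X____XX____
X__X_X___X_X___X
X_XX_X__XX_X__X_
X__X_X_X_X_X_XX_
X_XX_X_X_X_X__X_
X__X_X_X_X_X_XX_  (repeats generation 4; period 2)
generation 8: X__X_X_X_X_X_XX_

X__X_X_X_X_X_XX_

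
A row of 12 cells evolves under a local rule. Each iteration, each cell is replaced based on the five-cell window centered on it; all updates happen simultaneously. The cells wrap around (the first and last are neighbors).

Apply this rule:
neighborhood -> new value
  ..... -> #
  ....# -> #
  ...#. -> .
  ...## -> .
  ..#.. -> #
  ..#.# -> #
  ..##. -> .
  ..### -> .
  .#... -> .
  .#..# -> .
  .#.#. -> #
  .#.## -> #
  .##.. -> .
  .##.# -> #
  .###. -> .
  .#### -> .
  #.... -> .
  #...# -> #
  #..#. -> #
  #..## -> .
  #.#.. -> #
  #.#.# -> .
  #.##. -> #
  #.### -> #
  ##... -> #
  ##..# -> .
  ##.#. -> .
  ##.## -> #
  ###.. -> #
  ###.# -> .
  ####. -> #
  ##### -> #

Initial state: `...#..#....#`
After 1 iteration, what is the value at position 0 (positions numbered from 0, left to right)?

.

.#.#.##..#.#
position 0 holds .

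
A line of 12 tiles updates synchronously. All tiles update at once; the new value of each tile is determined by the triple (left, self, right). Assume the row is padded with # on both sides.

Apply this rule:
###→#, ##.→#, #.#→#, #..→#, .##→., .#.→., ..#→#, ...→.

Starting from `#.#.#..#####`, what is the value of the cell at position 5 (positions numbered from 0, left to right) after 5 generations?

##.#.##.####
###.#.##.###
####.#.##.##
#####.#.##.#
######.#.##.
position 5 holds #

#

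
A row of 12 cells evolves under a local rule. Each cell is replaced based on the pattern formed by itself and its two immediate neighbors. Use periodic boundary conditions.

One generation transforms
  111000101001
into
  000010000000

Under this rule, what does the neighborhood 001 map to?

0

At position 5 the neighborhood is 001; the next row has 0 there.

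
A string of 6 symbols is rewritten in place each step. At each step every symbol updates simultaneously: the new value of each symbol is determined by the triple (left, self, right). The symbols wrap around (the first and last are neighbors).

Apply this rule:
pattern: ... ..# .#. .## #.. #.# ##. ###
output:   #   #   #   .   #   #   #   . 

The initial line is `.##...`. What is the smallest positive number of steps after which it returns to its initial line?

#.####
##....
.#####
#....#
#####.
....##
####.#
...##.
###.##
..##..
##.###
.##...

12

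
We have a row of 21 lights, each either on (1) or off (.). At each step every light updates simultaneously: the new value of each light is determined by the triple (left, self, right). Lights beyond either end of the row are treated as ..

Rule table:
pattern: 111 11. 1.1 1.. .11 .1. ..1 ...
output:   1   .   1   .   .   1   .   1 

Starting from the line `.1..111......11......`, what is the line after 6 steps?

.1...1..1111....11111
.1.1.1...11..11..111.
.11111.1..........1..
..111.11.11111111.1.1
1..1.1..1.111111.1111
1..111..11.1111.1.11.

1..111..11.1111.1.11.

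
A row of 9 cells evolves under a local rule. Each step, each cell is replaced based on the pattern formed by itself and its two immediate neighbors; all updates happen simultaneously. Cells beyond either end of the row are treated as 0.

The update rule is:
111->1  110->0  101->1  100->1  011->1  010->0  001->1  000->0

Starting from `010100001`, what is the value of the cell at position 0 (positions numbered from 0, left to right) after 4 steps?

101010010
010101101
101011010
010110101
position 0 holds 0

0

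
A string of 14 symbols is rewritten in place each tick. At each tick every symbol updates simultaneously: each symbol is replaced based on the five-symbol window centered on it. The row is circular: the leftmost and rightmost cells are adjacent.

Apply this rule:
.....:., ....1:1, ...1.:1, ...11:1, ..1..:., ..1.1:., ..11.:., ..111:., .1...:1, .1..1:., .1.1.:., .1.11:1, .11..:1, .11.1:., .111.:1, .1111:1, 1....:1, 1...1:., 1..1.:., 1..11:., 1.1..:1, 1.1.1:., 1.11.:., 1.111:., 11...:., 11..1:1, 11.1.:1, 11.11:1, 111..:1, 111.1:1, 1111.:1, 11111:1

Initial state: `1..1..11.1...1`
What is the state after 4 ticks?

11......111.1.
.1.1..11.111.1
...1....1.111.
111.1111.1.11.

111.1111.1.11.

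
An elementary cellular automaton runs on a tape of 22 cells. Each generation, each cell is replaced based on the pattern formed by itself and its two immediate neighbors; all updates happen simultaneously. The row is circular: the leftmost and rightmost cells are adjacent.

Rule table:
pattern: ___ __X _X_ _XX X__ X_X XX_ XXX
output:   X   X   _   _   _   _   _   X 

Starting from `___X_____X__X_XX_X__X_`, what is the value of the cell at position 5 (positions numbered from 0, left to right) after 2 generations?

XXX__XXXX__X_______X__
_X__X_XX__X__XXXXXX__X
position 5 holds _

_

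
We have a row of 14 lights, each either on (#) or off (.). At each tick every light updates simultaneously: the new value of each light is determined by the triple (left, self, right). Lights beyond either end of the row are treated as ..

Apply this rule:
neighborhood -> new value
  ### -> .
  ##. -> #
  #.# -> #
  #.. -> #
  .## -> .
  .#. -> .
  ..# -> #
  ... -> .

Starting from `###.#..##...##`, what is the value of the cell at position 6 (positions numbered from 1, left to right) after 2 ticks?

.

tick 1: ..##.##.##.#.#
tick 2: .#.##.##.##.#.
position 6 holds .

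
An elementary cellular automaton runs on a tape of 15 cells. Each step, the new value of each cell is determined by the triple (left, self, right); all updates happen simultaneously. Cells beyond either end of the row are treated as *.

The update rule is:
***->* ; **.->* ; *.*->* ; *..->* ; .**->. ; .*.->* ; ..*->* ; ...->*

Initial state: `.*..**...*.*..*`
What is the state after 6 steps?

*********.*****

step 1: ****.*********.
step 2: *****.*********
step 3: ******.********
step 4: *******.*******
step 5: ********.******
step 6: *********.*****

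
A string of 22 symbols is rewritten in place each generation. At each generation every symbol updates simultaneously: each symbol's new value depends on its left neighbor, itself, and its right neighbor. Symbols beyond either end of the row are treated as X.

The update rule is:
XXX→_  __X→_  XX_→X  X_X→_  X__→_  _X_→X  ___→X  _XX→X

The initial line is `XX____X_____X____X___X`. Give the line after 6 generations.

_X_XX_X_XXX_X_XX_X_X_X
_X_XX_X_X_X_X_XX_X_X_X
_X_XX_X_X_X_X_XX_X_X_X  (fixed point — unchanged through generation 6)

_X_XX_X_X_X_X_XX_X_X_X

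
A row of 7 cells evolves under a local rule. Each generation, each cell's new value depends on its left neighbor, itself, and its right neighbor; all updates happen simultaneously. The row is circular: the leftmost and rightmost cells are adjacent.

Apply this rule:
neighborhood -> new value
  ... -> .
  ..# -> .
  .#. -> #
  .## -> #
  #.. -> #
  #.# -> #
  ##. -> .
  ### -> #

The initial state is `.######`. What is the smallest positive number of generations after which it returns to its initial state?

7

######.
#####.#
####.##
###.###
##.####
#.#####
.######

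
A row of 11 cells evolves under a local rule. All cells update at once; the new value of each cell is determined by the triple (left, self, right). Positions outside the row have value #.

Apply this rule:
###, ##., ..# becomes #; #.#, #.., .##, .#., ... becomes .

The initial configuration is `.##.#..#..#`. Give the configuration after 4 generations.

...#..#..#.

..#...#..#.
.#...#..#..
....#..#..#
...#..#..#.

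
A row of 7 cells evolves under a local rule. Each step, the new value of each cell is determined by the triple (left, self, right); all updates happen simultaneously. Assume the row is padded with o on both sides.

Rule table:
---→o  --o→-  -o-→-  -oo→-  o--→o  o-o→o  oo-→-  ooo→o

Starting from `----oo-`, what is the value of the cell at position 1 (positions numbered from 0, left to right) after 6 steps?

o

ooo---o
oo-oo--
o-o--o-
-o-o--o
o-o-o--
-o-o-o-
position 1 holds o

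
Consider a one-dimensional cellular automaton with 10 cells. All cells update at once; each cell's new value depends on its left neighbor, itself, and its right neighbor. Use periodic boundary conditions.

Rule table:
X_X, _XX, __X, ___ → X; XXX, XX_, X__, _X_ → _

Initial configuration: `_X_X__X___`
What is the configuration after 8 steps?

step 1: X_X__X__XX
step 2: _X__X__XX_
step 3: X__X__XX__
step 4: __X__XX__X
step 5: _X__XX__X_
step 6: X__XX__X__
step 7: __XX__X__X
step 8: _XX__X__X_

_XX__X__X_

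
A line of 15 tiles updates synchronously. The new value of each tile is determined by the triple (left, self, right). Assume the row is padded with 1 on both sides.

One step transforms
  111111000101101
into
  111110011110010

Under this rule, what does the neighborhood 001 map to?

1

At position 8 the neighborhood is 001; the next row has 1 there.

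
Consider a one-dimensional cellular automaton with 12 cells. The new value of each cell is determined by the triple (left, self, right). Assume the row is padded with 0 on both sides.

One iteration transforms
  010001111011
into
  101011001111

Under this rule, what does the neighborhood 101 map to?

At position 9 the neighborhood is 101; the next row has 1 there.

1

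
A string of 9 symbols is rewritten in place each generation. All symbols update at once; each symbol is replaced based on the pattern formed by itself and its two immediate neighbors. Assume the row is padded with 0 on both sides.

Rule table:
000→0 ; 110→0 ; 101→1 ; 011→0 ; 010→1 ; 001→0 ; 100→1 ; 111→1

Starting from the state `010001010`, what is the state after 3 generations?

000110001

generation 1: 011001111
generation 2: 000100110
generation 3: 000110001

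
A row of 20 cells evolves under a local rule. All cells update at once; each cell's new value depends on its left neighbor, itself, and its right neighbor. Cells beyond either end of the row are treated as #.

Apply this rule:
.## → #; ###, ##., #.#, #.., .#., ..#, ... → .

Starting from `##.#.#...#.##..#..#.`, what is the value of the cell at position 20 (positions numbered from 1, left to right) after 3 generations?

...........#........
....................
....................
position 20 holds .

.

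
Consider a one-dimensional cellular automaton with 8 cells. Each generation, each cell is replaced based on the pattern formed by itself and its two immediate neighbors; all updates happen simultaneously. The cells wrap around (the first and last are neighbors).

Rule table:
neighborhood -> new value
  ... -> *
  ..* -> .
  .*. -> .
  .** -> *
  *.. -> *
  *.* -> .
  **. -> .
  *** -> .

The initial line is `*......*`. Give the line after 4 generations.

.*****.*
.*......
..******
*.*.....

*.*.....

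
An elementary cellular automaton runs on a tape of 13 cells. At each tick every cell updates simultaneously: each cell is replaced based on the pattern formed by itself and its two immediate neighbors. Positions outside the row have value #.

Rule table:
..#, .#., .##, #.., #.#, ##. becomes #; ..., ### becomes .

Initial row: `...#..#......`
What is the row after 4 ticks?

#.######....#
###....##..##
..##..######.
#######....##

#######....##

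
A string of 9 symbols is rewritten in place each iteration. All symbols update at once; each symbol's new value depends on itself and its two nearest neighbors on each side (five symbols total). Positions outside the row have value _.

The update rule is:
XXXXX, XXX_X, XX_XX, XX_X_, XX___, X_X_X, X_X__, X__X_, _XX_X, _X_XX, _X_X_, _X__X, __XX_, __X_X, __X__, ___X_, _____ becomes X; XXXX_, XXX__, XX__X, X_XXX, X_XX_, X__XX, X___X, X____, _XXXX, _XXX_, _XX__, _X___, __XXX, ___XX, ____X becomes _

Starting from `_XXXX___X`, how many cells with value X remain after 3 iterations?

3

_____X_XX
XXX_XXX__
__XX___X_
count of X: 3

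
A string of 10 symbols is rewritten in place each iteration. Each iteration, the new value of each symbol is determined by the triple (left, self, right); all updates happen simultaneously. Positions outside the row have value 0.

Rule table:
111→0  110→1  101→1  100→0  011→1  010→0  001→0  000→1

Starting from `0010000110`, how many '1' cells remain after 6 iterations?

1000110110
0010111110
1001100010
0001101000
1101110011
1111010011
count of 1: 7

7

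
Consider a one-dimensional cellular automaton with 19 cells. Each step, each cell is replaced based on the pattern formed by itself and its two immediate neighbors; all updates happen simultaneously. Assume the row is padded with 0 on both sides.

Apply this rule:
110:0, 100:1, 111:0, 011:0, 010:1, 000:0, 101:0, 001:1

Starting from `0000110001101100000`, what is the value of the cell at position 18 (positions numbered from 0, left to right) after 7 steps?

0

0001001010000010000
0011111011000111000
0100000000101000100
1110000001101101110
0001000010000000001
0011100111000000011
0100011000100000100
position 18 holds 0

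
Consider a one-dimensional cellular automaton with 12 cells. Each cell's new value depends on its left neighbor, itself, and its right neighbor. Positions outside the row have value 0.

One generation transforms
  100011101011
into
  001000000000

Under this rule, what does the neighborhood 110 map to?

0

At position 6 the neighborhood is 110; the next row has 0 there.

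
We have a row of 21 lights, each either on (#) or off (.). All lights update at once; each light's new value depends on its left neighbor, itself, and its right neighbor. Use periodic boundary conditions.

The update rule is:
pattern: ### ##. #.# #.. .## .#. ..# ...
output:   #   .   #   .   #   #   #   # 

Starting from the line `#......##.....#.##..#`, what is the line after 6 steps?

###..#######..##..###

..######..#######..##
.######..#######..##.
######..#######..##..
#####..#######..##..#
####..#######..##..##
###..#######..##..###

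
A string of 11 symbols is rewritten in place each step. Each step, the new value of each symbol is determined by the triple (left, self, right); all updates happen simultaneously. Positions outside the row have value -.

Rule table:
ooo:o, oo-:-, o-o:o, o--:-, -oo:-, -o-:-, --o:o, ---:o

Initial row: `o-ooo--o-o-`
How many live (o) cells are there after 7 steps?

3

-o-o--o-o--
o-o--o-o--o
-o--o-o--o-
o--o-o--o--
--o-o--o--o
oo-o--o--o-
--o--o--o--
count of o: 3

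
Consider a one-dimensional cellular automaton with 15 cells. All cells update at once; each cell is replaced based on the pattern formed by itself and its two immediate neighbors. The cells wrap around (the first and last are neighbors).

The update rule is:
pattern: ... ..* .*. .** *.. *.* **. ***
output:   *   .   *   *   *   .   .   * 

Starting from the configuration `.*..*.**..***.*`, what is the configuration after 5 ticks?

.**.*.*.*.*.*.*

.**.*.*.*.**..*
.*..*.*.*.*.*.*
.**.*.*.*.*.*.*
.*..*.*.*.*.*.*  (repeats tick 2; period 2)
tick 5: .**.*.*.*.*.*.*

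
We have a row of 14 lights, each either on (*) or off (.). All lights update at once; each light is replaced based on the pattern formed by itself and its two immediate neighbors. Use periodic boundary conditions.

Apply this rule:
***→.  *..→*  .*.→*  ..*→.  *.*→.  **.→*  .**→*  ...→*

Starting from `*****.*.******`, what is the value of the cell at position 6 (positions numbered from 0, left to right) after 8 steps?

*

....*.*.*.....
***.*.*.******
..*.*.*.*.....
*.*.*.*.******
*.*.*.*.*.....
*.*.*.*.*****.
*.*.*.*.*...*.
*.*.*.*.***.*.
position 6 holds *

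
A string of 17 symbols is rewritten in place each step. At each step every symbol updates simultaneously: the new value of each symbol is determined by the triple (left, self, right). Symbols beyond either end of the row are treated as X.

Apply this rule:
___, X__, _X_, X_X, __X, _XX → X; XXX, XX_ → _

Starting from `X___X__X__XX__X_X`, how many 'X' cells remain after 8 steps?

_XXXXXXXXXX_XXXXX
XX_________XX____
__XXXXXXXXXX_XXXX
XXX_________XX___
___XXXXXXXXXX_XXX
XXXX_________XX__
____XXXXXXXXXX_XX
XXXXX_________XX_
count of X: 7

7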